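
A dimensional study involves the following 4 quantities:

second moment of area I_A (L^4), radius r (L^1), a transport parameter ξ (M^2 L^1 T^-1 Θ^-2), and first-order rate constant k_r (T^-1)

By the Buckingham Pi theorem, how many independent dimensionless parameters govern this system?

There are 4 variables and 4 base dimensions (M, L, T, Θ).
The dimension matrix has rank 3 (less than 4: the dimension vectors are linearly dependent).
Independent dimensionless groups: 4 − 3 = 1.

1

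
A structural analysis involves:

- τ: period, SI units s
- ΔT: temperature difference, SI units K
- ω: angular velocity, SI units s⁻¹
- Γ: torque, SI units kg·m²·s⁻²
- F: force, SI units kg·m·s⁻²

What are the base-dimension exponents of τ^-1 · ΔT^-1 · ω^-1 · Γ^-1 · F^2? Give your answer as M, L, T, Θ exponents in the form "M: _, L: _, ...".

Collect each base-dimension exponent across the product:
  M: −(0) − (0) − (0) − (1) + 2·(1) = 1
  L: −(0) − (0) − (0) − (2) + 2·(1) = 0
  T: −(1) − (0) − (-1) − (-2) + 2·(-2) = -2
  Θ: −(0) − (1) − (0) − (0) + 2·(0) = -1
So the dimensions are [M T⁻² Θ⁻¹].

M: 1, L: 0, T: -2, Θ: -1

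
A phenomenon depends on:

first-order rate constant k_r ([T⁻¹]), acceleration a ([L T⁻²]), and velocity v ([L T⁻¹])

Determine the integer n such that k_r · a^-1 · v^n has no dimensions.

Balance the L exponent: (1)·n from v, plus (0) − (1) = -1 from the rest, must sum to zero.
n − 1 = 0, so n = 1.

1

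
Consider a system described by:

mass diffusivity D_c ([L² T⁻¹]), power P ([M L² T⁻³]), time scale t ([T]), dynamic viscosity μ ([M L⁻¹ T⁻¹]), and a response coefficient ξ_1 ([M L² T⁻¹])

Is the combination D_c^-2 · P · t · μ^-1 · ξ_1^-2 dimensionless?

no

Sum the exponent of each base dimension across the product:
  M: −2·[D_c]_M + [P]_M + [t]_M − [μ]_M − 2·[ξ_1]_M = −2·(0) + (1) + (0) − (1) − 2·(1) = -2
  L: −2·[D_c]_L + [P]_L + [t]_L − [μ]_L − 2·[ξ_1]_L = −2·(2) + (2) + (0) − (-1) − 2·(2) = -5
  T: −2·[D_c]_T + [P]_T + [t]_T − [μ]_T − 2·[ξ_1]_T = −2·(-1) + (-3) + (1) − (-1) − 2·(-1) = 3
Net dimensions [M⁻² L⁻⁵ T³] ≠ [1] — not dimensionless.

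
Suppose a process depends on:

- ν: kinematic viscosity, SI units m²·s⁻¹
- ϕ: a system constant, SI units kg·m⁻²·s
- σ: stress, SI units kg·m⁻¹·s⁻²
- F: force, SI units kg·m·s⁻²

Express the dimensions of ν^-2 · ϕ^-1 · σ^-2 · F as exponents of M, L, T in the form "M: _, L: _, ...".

M: -2, L: 1, T: 3

Collect each base-dimension exponent across the product:
  M: −2·(0) − (1) − 2·(1) + (1) = -2
  L: −2·(2) − (-2) − 2·(-1) + (1) = 1
  T: −2·(-1) − (1) − 2·(-2) + (-2) = 3
So the dimensions are [M⁻² L T³].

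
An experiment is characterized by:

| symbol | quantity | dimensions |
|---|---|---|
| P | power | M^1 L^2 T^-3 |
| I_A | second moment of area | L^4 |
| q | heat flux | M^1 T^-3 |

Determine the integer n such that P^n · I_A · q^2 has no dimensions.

Balance the M exponent: (1)·n from P, plus (0) + 2·(1) = 2 from the rest, must sum to zero.
n + 2 = 0, so n = -2.

-2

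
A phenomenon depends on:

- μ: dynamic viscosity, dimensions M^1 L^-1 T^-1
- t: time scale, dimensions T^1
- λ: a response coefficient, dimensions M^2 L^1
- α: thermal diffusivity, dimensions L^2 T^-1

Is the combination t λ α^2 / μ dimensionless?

Sum the exponent of each base dimension across the product:
  M: −[μ]_M + [t]_M + [λ]_M + 2·[α]_M = −(1) + (0) + (2) + 2·(0) = 1
  L: −[μ]_L + [t]_L + [λ]_L + 2·[α]_L = −(-1) + (0) + (1) + 2·(2) = 6
  T: −[μ]_T + [t]_T + [λ]_T + 2·[α]_T = −(-1) + (1) + (0) + 2·(-1) = 0
Net dimensions [M L⁶] ≠ [1] — not dimensionless.

no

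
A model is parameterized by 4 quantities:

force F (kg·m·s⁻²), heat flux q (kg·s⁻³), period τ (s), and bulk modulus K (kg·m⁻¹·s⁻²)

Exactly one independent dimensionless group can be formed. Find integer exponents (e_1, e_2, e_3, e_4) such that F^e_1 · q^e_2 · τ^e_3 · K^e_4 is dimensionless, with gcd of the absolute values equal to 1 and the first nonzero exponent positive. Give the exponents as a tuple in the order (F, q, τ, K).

M: e_1·(1) + e_2·(1) + e_3·(0) + e_4·(1) = 0
L: e_1·(1) + e_2·(0) + e_3·(0) + e_4·(-1) = 0
T: e_1·(-2) + e_2·(-3) + e_3·(1) + e_4·(-2) = 0
Solving this homogeneous linear system for the smallest-integer solution (first nonzero entry positive) gives (1, -2, -2, 1).

(1, -2, -2, 1)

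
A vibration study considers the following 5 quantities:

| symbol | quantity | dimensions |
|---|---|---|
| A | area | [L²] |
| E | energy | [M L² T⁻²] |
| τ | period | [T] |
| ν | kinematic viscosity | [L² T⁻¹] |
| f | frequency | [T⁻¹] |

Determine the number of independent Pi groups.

2

There are 5 variables and 3 base dimensions (M, L, T).
The dimension matrix has rank 3.
Independent dimensionless groups: 5 − 3 = 2.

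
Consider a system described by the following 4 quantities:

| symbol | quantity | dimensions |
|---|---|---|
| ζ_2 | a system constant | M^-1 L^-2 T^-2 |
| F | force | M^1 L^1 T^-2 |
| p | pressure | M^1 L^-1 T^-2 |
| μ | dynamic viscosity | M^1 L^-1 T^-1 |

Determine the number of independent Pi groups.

There are 4 variables and 3 base dimensions (M, L, T).
The dimension matrix has rank 3.
Independent dimensionless groups: 4 − 3 = 1.

1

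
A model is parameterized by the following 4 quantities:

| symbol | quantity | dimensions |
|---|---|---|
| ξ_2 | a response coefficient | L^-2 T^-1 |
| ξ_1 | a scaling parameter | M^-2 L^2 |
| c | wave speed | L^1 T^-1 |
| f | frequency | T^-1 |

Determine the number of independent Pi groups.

There are 4 variables and 3 base dimensions (M, L, T).
The dimension matrix has rank 3.
Independent dimensionless groups: 4 − 3 = 1.

1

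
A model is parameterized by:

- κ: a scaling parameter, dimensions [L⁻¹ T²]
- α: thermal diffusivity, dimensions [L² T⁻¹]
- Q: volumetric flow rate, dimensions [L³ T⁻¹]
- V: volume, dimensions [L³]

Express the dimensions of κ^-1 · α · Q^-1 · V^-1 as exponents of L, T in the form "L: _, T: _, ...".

Collect each base-dimension exponent across the product:
  L: −(-1) + (2) − (3) − (3) = -3
  T: −(2) + (-1) − (-1) − (0) = -2
So the dimensions are [L⁻³ T⁻²].

L: -3, T: -2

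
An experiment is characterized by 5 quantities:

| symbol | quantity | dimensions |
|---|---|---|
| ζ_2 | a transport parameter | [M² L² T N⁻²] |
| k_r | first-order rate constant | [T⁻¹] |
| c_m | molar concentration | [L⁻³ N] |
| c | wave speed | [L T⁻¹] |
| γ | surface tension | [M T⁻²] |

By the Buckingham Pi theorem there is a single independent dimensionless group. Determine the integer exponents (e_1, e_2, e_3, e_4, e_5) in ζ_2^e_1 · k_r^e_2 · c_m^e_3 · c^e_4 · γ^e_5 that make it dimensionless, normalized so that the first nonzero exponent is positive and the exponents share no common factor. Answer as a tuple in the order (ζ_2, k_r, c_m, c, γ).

(1, 1, 2, 4, -2)

M: e_1·(2) + e_2·(0) + e_3·(0) + e_4·(0) + e_5·(1) = 0
L: e_1·(2) + e_2·(0) + e_3·(-3) + e_4·(1) + e_5·(0) = 0
T: e_1·(1) + e_2·(-1) + e_3·(0) + e_4·(-1) + e_5·(-2) = 0
N: e_1·(-2) + e_2·(0) + e_3·(1) + e_4·(0) + e_5·(0) = 0
Solving this homogeneous linear system for the smallest-integer solution (first nonzero entry positive) gives (1, 1, 2, 4, -2).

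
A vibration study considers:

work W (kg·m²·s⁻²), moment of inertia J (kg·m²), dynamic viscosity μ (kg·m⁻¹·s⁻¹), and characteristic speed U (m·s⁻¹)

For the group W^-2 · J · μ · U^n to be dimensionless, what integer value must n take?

Balance the L exponent: (1)·n from U, plus −2·(2) + (2) + (-1) = -3 from the rest, must sum to zero.
n − 3 = 0, so n = 3.

3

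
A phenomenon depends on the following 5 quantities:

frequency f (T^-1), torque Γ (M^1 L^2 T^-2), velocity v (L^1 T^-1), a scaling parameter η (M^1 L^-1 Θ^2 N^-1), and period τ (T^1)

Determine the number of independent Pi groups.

1

There are 5 variables and 5 base dimensions (M, L, T, Θ, N).
The dimension matrix has rank 4 (less than 5: the dimension vectors are linearly dependent).
Independent dimensionless groups: 5 − 4 = 1.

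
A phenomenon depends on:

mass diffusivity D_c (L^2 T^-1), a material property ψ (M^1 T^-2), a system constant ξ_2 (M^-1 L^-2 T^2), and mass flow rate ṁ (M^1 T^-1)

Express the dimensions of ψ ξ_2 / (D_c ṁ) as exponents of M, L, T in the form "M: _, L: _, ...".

Collect each base-dimension exponent across the product:
  M: −(0) + (1) + (-1) − (1) = -1
  L: −(2) + (0) + (-2) − (0) = -4
  T: −(-1) + (-2) + (2) − (-1) = 2
So the dimensions are [M⁻¹ L⁻⁴ T²].

M: -1, L: -4, T: 2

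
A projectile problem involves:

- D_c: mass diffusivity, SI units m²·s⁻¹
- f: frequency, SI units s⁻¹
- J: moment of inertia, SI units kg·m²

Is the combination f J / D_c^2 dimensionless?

Sum the exponent of each base dimension across the product:
  M: −2·[D_c]_M + [f]_M + [J]_M = −2·(0) + (0) + (1) = 1
  L: −2·[D_c]_L + [f]_L + [J]_L = −2·(2) + (0) + (2) = -2
  T: −2·[D_c]_T + [f]_T + [J]_T = −2·(-1) + (-1) + (0) = 1
Net dimensions [M L⁻² T] ≠ [1] — not dimensionless.

no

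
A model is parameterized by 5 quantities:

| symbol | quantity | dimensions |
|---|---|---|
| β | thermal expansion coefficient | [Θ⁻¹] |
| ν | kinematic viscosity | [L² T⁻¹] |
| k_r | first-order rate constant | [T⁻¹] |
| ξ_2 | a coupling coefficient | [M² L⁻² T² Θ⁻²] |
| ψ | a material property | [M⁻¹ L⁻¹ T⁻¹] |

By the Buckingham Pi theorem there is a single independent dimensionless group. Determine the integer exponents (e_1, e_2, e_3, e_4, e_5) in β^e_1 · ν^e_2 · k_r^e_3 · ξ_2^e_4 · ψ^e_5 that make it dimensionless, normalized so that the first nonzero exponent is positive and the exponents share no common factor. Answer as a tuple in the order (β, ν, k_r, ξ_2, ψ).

(2, -2, 2, -1, -2)

M: e_1·(0) + e_2·(0) + e_3·(0) + e_4·(2) + e_5·(-1) = 0
L: e_1·(0) + e_2·(2) + e_3·(0) + e_4·(-2) + e_5·(-1) = 0
T: e_1·(0) + e_2·(-1) + e_3·(-1) + e_4·(2) + e_5·(-1) = 0
Θ: e_1·(-1) + e_2·(0) + e_3·(0) + e_4·(-2) + e_5·(0) = 0
Solving this homogeneous linear system for the smallest-integer solution (first nonzero entry positive) gives (2, -2, 2, -1, -2).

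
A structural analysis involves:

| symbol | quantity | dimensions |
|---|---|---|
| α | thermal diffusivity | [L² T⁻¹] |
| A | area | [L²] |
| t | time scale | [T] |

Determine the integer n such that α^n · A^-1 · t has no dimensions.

Balance the L exponent: (2)·n from α, plus −(2) + (0) = -2 from the rest, must sum to zero.
2n − 2 = 0, so n = 1.

1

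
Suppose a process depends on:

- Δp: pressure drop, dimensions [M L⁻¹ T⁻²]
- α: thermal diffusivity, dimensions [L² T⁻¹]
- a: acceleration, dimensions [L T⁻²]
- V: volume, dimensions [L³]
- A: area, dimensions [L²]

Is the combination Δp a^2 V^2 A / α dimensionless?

no

Sum the exponent of each base dimension across the product:
  M: [Δp]_M − [α]_M + 2·[a]_M + 2·[V]_M + [A]_M = (1) − (0) + 2·(0) + 2·(0) + (0) = 1
  L: [Δp]_L − [α]_L + 2·[a]_L + 2·[V]_L + [A]_L = (-1) − (2) + 2·(1) + 2·(3) + (2) = 7
  T: [Δp]_T − [α]_T + 2·[a]_T + 2·[V]_T + [A]_T = (-2) − (-1) + 2·(-2) + 2·(0) + (0) = -5
Net dimensions [M L⁷ T⁻⁵] ≠ [1] — not dimensionless.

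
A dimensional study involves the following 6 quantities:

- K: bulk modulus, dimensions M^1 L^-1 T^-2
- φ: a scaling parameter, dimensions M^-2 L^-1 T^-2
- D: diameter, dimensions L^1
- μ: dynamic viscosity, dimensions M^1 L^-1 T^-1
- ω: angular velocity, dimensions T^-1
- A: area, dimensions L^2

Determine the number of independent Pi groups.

3

There are 6 variables and 3 base dimensions (M, L, T).
The dimension matrix has rank 3.
Independent dimensionless groups: 6 − 3 = 3.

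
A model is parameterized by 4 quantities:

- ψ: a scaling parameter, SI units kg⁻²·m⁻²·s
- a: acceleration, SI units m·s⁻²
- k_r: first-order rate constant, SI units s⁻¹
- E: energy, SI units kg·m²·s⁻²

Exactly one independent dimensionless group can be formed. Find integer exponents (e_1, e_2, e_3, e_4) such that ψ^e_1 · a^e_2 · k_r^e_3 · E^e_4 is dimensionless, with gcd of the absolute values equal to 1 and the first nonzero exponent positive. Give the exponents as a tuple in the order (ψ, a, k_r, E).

(1, -2, 1, 2)

M: e_1·(-2) + e_2·(0) + e_3·(0) + e_4·(1) = 0
L: e_1·(-2) + e_2·(1) + e_3·(0) + e_4·(2) = 0
T: e_1·(1) + e_2·(-2) + e_3·(-1) + e_4·(-2) = 0
Solving this homogeneous linear system for the smallest-integer solution (first nonzero entry positive) gives (1, -2, 1, 2).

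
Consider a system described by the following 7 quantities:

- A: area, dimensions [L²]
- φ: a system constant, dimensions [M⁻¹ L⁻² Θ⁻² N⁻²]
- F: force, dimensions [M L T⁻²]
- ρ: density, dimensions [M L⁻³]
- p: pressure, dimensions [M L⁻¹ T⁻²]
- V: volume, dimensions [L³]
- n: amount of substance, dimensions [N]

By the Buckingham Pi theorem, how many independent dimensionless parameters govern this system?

There are 7 variables and 5 base dimensions (M, L, T, Θ, N).
The dimension matrix has rank 5.
Independent dimensionless groups: 7 − 5 = 2.

2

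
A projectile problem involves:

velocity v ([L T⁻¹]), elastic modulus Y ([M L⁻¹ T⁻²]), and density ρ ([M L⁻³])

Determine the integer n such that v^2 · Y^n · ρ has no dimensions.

Balance the M exponent: (1)·n from Y, plus 2·(0) + (1) = 1 from the rest, must sum to zero.
n + 1 = 0, so n = -1.

-1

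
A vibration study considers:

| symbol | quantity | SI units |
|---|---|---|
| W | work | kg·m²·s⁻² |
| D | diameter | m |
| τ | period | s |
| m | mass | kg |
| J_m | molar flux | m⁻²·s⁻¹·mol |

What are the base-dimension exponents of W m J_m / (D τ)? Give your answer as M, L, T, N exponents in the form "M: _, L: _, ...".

Collect each base-dimension exponent across the product:
  M: (1) − (0) − (0) + (1) + (0) = 2
  L: (2) − (1) − (0) + (0) + (-2) = -1
  T: (-2) − (0) − (1) + (0) + (-1) = -4
  N: (0) − (0) − (0) + (0) + (1) = 1
So the dimensions are [M² L⁻¹ T⁻⁴ N].

M: 2, L: -1, T: -4, N: 1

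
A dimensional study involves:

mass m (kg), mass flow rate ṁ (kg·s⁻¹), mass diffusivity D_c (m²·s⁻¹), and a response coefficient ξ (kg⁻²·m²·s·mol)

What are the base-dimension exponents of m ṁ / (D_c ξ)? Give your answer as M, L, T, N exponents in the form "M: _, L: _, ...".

Collect each base-dimension exponent across the product:
  M: (1) + (1) − (0) − (-2) = 4
  L: (0) + (0) − (2) − (2) = -4
  T: (0) + (-1) − (-1) − (1) = -1
  N: (0) + (0) − (0) − (1) = -1
So the dimensions are [M⁴ L⁻⁴ T⁻¹ N⁻¹].

M: 4, L: -4, T: -1, N: -1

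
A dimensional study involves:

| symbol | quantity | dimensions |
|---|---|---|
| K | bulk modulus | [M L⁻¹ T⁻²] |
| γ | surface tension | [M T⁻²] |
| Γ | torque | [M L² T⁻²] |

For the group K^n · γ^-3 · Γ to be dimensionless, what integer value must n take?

Balance the M exponent: (1)·n from K, plus −3·(1) + (1) = -2 from the rest, must sum to zero.
n − 2 = 0, so n = 2.

2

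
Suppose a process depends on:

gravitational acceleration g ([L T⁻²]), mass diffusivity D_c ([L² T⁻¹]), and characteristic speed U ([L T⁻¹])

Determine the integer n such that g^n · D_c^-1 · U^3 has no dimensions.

Balance the L exponent: (1)·n from g, plus −(2) + 3·(1) = 1 from the rest, must sum to zero.
n + 1 = 0, so n = -1.

-1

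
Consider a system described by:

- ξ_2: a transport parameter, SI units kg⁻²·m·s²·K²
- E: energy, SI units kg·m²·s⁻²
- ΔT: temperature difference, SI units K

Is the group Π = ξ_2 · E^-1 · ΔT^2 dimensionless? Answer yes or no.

Sum the exponent of each base dimension across the product:
  M: [ξ_2]_M − [E]_M + 2·[ΔT]_M = (-2) − (1) + 2·(0) = -3
  L: [ξ_2]_L − [E]_L + 2·[ΔT]_L = (1) − (2) + 2·(0) = -1
  T: [ξ_2]_T − [E]_T + 2·[ΔT]_T = (2) − (-2) + 2·(0) = 4
  Θ: [ξ_2]_Θ − [E]_Θ + 2·[ΔT]_Θ = (2) − (0) + 2·(1) = 4
Net dimensions [M⁻³ L⁻¹ T⁴ Θ⁴] ≠ [1] — not dimensionless.

no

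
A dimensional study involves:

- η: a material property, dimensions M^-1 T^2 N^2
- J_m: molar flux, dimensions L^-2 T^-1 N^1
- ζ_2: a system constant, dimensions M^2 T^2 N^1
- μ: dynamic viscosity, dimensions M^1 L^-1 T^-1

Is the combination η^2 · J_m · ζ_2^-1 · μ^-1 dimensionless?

no

Sum the exponent of each base dimension across the product:
  M: 2·[η]_M + [J_m]_M − [ζ_2]_M − [μ]_M = 2·(-1) + (0) − (2) − (1) = -5
  L: 2·[η]_L + [J_m]_L − [ζ_2]_L − [μ]_L = 2·(0) + (-2) − (0) − (-1) = -1
  T: 2·[η]_T + [J_m]_T − [ζ_2]_T − [μ]_T = 2·(2) + (-1) − (2) − (-1) = 2
  N: 2·[η]_N + [J_m]_N − [ζ_2]_N − [μ]_N = 2·(2) + (1) − (1) − (0) = 4
Net dimensions [M⁻⁵ L⁻¹ T² N⁴] ≠ [1] — not dimensionless.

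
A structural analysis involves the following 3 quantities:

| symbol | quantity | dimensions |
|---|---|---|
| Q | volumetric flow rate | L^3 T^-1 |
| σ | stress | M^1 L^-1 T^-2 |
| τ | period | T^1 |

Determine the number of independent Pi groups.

There are 3 variables and 3 base dimensions (M, L, T).
The dimension matrix has rank 3.
Independent dimensionless groups: 3 − 3 = 0.

0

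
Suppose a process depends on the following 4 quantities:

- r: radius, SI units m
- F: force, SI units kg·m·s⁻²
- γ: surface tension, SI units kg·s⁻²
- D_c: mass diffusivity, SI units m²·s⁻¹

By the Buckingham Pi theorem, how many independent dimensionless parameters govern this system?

1

There are 4 variables and 3 base dimensions (M, L, T).
The dimension matrix has rank 3.
Independent dimensionless groups: 4 − 3 = 1.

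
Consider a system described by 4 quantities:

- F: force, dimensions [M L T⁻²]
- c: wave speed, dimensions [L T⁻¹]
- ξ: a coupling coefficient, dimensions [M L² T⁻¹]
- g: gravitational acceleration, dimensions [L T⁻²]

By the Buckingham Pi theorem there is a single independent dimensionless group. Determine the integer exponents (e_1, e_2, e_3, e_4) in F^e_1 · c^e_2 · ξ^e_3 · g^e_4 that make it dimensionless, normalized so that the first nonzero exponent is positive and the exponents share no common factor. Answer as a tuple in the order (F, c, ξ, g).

(1, 3, -1, -2)

M: e_1·(1) + e_2·(0) + e_3·(1) + e_4·(0) = 0
L: e_1·(1) + e_2·(1) + e_3·(2) + e_4·(1) = 0
T: e_1·(-2) + e_2·(-1) + e_3·(-1) + e_4·(-2) = 0
Solving this homogeneous linear system for the smallest-integer solution (first nonzero entry positive) gives (1, 3, -1, -2).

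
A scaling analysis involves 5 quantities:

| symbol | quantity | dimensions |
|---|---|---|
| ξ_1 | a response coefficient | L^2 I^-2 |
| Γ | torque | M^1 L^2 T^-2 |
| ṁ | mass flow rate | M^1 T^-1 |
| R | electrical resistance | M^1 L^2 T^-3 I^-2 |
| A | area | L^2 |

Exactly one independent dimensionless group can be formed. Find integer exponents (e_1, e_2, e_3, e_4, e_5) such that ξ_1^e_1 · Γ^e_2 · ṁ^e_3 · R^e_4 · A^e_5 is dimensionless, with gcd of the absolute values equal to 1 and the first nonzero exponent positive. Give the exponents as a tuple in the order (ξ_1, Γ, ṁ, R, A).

(1, 2, -1, -1, -2)

M: e_1·(0) + e_2·(1) + e_3·(1) + e_4·(1) + e_5·(0) = 0
L: e_1·(2) + e_2·(2) + e_3·(0) + e_4·(2) + e_5·(2) = 0
T: e_1·(0) + e_2·(-2) + e_3·(-1) + e_4·(-3) + e_5·(0) = 0
I: e_1·(-2) + e_2·(0) + e_3·(0) + e_4·(-2) + e_5·(0) = 0
Solving this homogeneous linear system for the smallest-integer solution (first nonzero entry positive) gives (1, 2, -1, -1, -2).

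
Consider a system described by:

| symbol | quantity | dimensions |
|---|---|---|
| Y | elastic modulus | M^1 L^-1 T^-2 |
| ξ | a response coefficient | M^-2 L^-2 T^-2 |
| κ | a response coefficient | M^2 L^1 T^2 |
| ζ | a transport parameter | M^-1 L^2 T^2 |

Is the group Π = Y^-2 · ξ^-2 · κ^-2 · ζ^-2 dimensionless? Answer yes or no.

yes

Sum the exponent of each base dimension across the product:
  M: −2·[Y]_M − 2·[ξ]_M − 2·[κ]_M − 2·[ζ]_M = −2·(1) − 2·(-2) − 2·(2) − 2·(-1) = 0
  L: −2·[Y]_L − 2·[ξ]_L − 2·[κ]_L − 2·[ζ]_L = −2·(-1) − 2·(-2) − 2·(1) − 2·(2) = 0
  T: −2·[Y]_T − 2·[ξ]_T − 2·[κ]_T − 2·[ζ]_T = −2·(-2) − 2·(-2) − 2·(2) − 2·(2) = 0
All base exponents vanish — dimensionless.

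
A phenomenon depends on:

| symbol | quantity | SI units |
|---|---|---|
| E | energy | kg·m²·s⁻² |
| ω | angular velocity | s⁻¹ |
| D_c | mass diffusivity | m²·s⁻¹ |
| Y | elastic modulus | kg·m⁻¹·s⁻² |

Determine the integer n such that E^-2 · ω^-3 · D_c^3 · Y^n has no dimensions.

2

Balance the M exponent: (1)·n from Y, plus −2·(1) − 3·(0) + 3·(0) = -2 from the rest, must sum to zero.
n − 2 = 0, so n = 2.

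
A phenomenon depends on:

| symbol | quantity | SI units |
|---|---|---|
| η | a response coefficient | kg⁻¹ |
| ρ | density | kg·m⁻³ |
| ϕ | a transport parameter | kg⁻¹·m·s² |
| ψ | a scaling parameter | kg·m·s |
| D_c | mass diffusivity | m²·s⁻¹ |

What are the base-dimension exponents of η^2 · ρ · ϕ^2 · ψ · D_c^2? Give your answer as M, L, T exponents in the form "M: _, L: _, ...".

Collect each base-dimension exponent across the product:
  M: 2·(-1) + (1) + 2·(-1) + (1) + 2·(0) = -2
  L: 2·(0) + (-3) + 2·(1) + (1) + 2·(2) = 4
  T: 2·(0) + (0) + 2·(2) + (1) + 2·(-1) = 3
So the dimensions are [M⁻² L⁴ T³].

M: -2, L: 4, T: 3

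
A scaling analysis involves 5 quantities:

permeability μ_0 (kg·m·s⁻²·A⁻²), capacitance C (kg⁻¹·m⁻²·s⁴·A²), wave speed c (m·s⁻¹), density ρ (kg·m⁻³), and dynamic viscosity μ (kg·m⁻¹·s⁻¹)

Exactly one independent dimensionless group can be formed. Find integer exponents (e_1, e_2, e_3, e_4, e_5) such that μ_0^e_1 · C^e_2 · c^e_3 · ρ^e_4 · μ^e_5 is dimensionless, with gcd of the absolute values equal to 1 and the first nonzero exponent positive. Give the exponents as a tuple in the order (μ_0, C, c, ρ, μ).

(1, 1, 3, 1, -1)

M: e_1·(1) + e_2·(-1) + e_3·(0) + e_4·(1) + e_5·(1) = 0
L: e_1·(1) + e_2·(-2) + e_3·(1) + e_4·(-3) + e_5·(-1) = 0
T: e_1·(-2) + e_2·(4) + e_3·(-1) + e_4·(0) + e_5·(-1) = 0
I: e_1·(-2) + e_2·(2) + e_3·(0) + e_4·(0) + e_5·(0) = 0
Solving this homogeneous linear system for the smallest-integer solution (first nonzero entry positive) gives (1, 1, 3, 1, -1).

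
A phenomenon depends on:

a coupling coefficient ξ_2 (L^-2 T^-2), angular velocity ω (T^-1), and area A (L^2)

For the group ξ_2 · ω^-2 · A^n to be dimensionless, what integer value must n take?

1

Balance the L exponent: (2)·n from A, plus (-2) − 2·(0) = -2 from the rest, must sum to zero.
2n − 2 = 0, so n = 1.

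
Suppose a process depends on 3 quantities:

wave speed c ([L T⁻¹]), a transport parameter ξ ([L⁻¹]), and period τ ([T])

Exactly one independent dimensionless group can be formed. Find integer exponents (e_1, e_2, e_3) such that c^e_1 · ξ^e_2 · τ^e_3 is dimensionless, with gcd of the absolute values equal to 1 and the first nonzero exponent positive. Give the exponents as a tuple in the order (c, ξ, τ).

L: e_1·(1) + e_2·(-1) + e_3·(0) = 0
T: e_1·(-1) + e_2·(0) + e_3·(1) = 0
Solving this homogeneous linear system for the smallest-integer solution (first nonzero entry positive) gives (1, 1, 1).

(1, 1, 1)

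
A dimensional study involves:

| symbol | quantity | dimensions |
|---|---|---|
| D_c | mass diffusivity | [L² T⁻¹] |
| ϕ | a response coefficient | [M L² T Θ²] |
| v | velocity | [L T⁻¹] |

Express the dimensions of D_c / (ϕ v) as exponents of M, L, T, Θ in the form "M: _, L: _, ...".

M: -1, L: -1, T: -1, Θ: -2

Collect each base-dimension exponent across the product:
  M: (0) − (1) − (0) = -1
  L: (2) − (2) − (1) = -1
  T: (-1) − (1) − (-1) = -1
  Θ: (0) − (2) − (0) = -2
So the dimensions are [M⁻¹ L⁻¹ T⁻¹ Θ⁻²].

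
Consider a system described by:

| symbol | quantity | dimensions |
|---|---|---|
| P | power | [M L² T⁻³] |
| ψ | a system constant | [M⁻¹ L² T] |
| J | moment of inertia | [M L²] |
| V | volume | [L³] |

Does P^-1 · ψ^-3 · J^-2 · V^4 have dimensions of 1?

Sum the exponent of each base dimension across the product:
  M: −[P]_M − 3·[ψ]_M − 2·[J]_M + 4·[V]_M = −(1) − 3·(-1) − 2·(1) + 4·(0) = 0
  L: −[P]_L − 3·[ψ]_L − 2·[J]_L + 4·[V]_L = −(2) − 3·(2) − 2·(2) + 4·(3) = 0
  T: −[P]_T − 3·[ψ]_T − 2·[J]_T + 4·[V]_T = −(-3) − 3·(1) − 2·(0) + 4·(0) = 0
All base exponents vanish — dimensionless.

yes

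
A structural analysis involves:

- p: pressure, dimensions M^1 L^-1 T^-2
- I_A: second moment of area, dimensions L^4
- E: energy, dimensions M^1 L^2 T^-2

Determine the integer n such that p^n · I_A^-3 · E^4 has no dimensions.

-4

Balance the M exponent: (1)·n from p, plus −3·(0) + 4·(1) = 4 from the rest, must sum to zero.
n + 4 = 0, so n = -4.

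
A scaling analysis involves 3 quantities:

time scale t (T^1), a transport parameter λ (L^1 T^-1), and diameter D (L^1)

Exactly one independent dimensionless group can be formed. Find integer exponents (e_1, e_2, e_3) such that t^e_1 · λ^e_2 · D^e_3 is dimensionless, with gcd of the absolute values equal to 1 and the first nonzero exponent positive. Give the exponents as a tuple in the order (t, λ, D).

(1, 1, -1)

L: e_1·(0) + e_2·(1) + e_3·(1) = 0
T: e_1·(1) + e_2·(-1) + e_3·(0) = 0
Solving this homogeneous linear system for the smallest-integer solution (first nonzero entry positive) gives (1, 1, -1).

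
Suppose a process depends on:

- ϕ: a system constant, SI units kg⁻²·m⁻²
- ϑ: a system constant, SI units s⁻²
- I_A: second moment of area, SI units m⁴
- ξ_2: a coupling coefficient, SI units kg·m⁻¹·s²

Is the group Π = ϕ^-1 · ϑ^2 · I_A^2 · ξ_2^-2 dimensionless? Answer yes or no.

no

Sum the exponent of each base dimension across the product:
  M: −[ϕ]_M + 2·[ϑ]_M + 2·[I_A]_M − 2·[ξ_2]_M = −(-2) + 2·(0) + 2·(0) − 2·(1) = 0
  L: −[ϕ]_L + 2·[ϑ]_L + 2·[I_A]_L − 2·[ξ_2]_L = −(-2) + 2·(0) + 2·(4) − 2·(-1) = 12
  T: −[ϕ]_T + 2·[ϑ]_T + 2·[I_A]_T − 2·[ξ_2]_T = −(0) + 2·(-2) + 2·(0) − 2·(2) = -8
Net dimensions [L¹² T⁻⁸] ≠ [1] — not dimensionless.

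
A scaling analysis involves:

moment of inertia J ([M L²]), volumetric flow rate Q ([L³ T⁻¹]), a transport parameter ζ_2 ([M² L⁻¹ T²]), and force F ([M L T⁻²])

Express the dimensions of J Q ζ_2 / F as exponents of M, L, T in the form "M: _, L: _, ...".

Collect each base-dimension exponent across the product:
  M: (1) + (0) + (2) − (1) = 2
  L: (2) + (3) + (-1) − (1) = 3
  T: (0) + (-1) + (2) − (-2) = 3
So the dimensions are [M² L³ T³].

M: 2, L: 3, T: 3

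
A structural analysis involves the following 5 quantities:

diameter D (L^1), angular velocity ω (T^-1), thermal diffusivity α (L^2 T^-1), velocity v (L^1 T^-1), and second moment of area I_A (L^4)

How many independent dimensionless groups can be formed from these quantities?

3

There are 5 variables and 2 base dimensions (L, T).
The dimension matrix has rank 2.
Independent dimensionless groups: 5 − 2 = 3.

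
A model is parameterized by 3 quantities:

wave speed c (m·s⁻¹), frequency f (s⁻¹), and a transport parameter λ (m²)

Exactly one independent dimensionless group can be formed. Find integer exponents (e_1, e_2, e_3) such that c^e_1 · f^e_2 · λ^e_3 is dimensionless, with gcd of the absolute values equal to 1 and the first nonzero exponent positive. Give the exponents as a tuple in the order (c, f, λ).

L: e_1·(1) + e_2·(0) + e_3·(2) = 0
T: e_1·(-1) + e_2·(-1) + e_3·(0) = 0
Solving this homogeneous linear system for the smallest-integer solution (first nonzero entry positive) gives (2, -2, -1).

(2, -2, -1)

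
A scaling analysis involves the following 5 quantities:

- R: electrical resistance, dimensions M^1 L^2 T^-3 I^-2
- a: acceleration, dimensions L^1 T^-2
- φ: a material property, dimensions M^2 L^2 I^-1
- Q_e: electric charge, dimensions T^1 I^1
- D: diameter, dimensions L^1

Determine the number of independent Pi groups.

1

There are 5 variables and 4 base dimensions (M, L, T, I).
The dimension matrix has rank 4.
Independent dimensionless groups: 5 − 4 = 1.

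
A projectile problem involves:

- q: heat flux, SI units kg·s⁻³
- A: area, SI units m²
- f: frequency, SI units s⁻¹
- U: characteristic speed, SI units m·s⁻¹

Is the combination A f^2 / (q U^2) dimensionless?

no

Sum the exponent of each base dimension across the product:
  M: −[q]_M + [A]_M + 2·[f]_M − 2·[U]_M = −(1) + (0) + 2·(0) − 2·(0) = -1
  L: −[q]_L + [A]_L + 2·[f]_L − 2·[U]_L = −(0) + (2) + 2·(0) − 2·(1) = 0
  T: −[q]_T + [A]_T + 2·[f]_T − 2·[U]_T = −(-3) + (0) + 2·(-1) − 2·(-1) = 3
Net dimensions [M⁻¹ T³] ≠ [1] — not dimensionless.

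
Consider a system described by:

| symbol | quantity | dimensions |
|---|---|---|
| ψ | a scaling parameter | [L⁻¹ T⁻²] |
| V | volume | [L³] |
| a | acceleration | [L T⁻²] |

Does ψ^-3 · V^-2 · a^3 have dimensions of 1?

Sum the exponent of each base dimension across the product:
  M: −3·[ψ]_M − 2·[V]_M + 3·[a]_M = −3·(0) − 2·(0) + 3·(0) = 0
  L: −3·[ψ]_L − 2·[V]_L + 3·[a]_L = −3·(-1) − 2·(3) + 3·(1) = 0
  T: −3·[ψ]_T − 2·[V]_T + 3·[a]_T = −3·(-2) − 2·(0) + 3·(-2) = 0
All base exponents vanish — dimensionless.

yes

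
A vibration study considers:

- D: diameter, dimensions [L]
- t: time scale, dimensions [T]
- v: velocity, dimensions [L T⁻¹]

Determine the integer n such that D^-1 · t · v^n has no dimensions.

1

Balance the L exponent: (1)·n from v, plus −(1) + (0) = -1 from the rest, must sum to zero.
n − 1 = 0, so n = 1.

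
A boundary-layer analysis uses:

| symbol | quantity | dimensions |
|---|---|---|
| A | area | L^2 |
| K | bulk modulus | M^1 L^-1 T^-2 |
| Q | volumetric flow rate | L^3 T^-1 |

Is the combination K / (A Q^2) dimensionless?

no

Sum the exponent of each base dimension across the product:
  M: −[A]_M + [K]_M − 2·[Q]_M = −(0) + (1) − 2·(0) = 1
  L: −[A]_L + [K]_L − 2·[Q]_L = −(2) + (-1) − 2·(3) = -9
  T: −[A]_T + [K]_T − 2·[Q]_T = −(0) + (-2) − 2·(-1) = 0
Net dimensions [M L⁻⁹] ≠ [1] — not dimensionless.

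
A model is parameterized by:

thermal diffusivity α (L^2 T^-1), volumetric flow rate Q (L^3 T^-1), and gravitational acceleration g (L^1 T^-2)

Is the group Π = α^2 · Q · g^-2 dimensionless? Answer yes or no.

no

Sum the exponent of each base dimension across the product:
  L: 2·[α]_L + [Q]_L − 2·[g]_L = 2·(2) + (3) − 2·(1) = 5
  T: 2·[α]_T + [Q]_T − 2·[g]_T = 2·(-1) + (-1) − 2·(-2) = 1
Net dimensions [L⁵ T] ≠ [1] — not dimensionless.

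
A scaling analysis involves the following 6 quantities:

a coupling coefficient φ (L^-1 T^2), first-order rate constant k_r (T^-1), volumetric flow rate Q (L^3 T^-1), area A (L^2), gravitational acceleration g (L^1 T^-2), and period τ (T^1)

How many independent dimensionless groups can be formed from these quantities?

4

There are 6 variables and 2 base dimensions (L, T).
The dimension matrix has rank 2.
Independent dimensionless groups: 6 − 2 = 4.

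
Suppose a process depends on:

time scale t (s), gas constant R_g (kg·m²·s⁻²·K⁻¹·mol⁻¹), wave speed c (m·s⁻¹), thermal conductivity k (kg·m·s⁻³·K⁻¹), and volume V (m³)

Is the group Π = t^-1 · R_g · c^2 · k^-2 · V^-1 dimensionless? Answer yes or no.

Sum the exponent of each base dimension across the product:
  M: −[t]_M + [R_g]_M + 2·[c]_M − 2·[k]_M − [V]_M = −(0) + (1) + 2·(0) − 2·(1) − (0) = -1
  L: −[t]_L + [R_g]_L + 2·[c]_L − 2·[k]_L − [V]_L = −(0) + (2) + 2·(1) − 2·(1) − (3) = -1
  T: −[t]_T + [R_g]_T + 2·[c]_T − 2·[k]_T − [V]_T = −(1) + (-2) + 2·(-1) − 2·(-3) − (0) = 1
  Θ: −[t]_Θ + [R_g]_Θ + 2·[c]_Θ − 2·[k]_Θ − [V]_Θ = −(0) + (-1) + 2·(0) − 2·(-1) − (0) = 1
  N: −[t]_N + [R_g]_N + 2·[c]_N − 2·[k]_N − [V]_N = −(0) + (-1) + 2·(0) − 2·(0) − (0) = -1
Net dimensions [M⁻¹ L⁻¹ T Θ N⁻¹] ≠ [1] — not dimensionless.

no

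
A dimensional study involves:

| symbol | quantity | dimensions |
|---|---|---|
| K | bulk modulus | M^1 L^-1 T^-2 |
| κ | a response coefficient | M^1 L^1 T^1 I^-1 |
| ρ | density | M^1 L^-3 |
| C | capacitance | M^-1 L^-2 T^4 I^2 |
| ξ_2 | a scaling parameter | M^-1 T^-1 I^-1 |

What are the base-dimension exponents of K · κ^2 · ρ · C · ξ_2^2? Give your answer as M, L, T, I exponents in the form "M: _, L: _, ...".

M: 1, L: -4, T: 2, I: -2

Collect each base-dimension exponent across the product:
  M: (1) + 2·(1) + (1) + (-1) + 2·(-1) = 1
  L: (-1) + 2·(1) + (-3) + (-2) + 2·(0) = -4
  T: (-2) + 2·(1) + (0) + (4) + 2·(-1) = 2
  I: (0) + 2·(-1) + (0) + (2) + 2·(-1) = -2
So the dimensions are [M L⁻⁴ T² I⁻²].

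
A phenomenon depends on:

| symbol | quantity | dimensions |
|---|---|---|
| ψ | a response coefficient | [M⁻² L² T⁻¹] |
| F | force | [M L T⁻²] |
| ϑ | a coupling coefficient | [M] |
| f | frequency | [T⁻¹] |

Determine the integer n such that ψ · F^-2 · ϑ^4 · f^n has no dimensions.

Balance the T exponent: (-1)·n from f, plus (-1) − 2·(-2) + 4·(0) = 3 from the rest, must sum to zero.
−n + 3 = 0, so n = 3.

3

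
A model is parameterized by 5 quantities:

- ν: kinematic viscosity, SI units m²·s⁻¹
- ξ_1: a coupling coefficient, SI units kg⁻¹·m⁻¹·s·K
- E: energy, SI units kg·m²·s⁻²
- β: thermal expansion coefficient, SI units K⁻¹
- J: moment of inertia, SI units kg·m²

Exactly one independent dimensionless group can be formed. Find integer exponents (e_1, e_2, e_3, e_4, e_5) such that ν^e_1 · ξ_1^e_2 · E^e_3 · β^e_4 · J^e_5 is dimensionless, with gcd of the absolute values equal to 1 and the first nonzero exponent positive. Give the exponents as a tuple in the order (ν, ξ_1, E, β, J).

M: e_1·(0) + e_2·(-1) + e_3·(1) + e_4·(0) + e_5·(1) = 0
L: e_1·(2) + e_2·(-1) + e_3·(2) + e_4·(0) + e_5·(2) = 0
T: e_1·(-1) + e_2·(1) + e_3·(-2) + e_4·(0) + e_5·(0) = 0
Θ: e_1·(0) + e_2·(1) + e_3·(0) + e_4·(-1) + e_5·(0) = 0
Solving this homogeneous linear system for the smallest-integer solution (first nonzero entry positive) gives (2, -4, -3, -4, -1).

(2, -4, -3, -4, -1)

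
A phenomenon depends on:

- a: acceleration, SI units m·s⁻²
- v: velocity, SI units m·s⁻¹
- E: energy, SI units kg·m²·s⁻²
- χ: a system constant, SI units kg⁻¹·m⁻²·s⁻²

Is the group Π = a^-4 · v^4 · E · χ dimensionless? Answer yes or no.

yes

Sum the exponent of each base dimension across the product:
  M: −4·[a]_M + 4·[v]_M + [E]_M + [χ]_M = −4·(0) + 4·(0) + (1) + (-1) = 0
  L: −4·[a]_L + 4·[v]_L + [E]_L + [χ]_L = −4·(1) + 4·(1) + (2) + (-2) = 0
  T: −4·[a]_T + 4·[v]_T + [E]_T + [χ]_T = −4·(-2) + 4·(-1) + (-2) + (-2) = 0
All base exponents vanish — dimensionless.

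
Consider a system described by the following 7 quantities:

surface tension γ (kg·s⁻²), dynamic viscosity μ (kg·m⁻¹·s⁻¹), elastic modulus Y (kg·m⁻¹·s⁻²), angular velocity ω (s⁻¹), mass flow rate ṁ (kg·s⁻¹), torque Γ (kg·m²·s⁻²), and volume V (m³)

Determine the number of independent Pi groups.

4

There are 7 variables and 3 base dimensions (M, L, T).
The dimension matrix has rank 3.
Independent dimensionless groups: 7 − 3 = 4.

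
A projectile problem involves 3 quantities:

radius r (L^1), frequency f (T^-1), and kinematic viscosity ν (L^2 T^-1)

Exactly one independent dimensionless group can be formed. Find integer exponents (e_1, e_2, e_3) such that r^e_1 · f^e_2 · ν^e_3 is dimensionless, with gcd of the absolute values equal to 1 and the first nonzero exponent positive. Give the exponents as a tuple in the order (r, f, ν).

(2, 1, -1)

L: e_1·(1) + e_2·(0) + e_3·(2) = 0
T: e_1·(0) + e_2·(-1) + e_3·(-1) = 0
Solving this homogeneous linear system for the smallest-integer solution (first nonzero entry positive) gives (2, 1, -1).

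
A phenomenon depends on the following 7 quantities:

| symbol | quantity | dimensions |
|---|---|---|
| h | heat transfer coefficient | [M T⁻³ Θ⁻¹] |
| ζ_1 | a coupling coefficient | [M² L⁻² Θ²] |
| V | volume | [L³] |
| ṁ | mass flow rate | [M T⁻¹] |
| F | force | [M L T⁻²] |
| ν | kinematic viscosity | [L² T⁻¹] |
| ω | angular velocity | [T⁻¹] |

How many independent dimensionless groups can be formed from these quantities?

There are 7 variables and 4 base dimensions (M, L, T, Θ).
The dimension matrix has rank 4.
Independent dimensionless groups: 7 − 4 = 3.

3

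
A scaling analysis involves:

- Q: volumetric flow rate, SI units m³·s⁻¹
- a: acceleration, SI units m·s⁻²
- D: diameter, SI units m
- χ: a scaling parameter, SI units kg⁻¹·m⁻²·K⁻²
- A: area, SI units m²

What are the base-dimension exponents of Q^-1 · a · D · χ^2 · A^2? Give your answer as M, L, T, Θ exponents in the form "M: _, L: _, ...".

Collect each base-dimension exponent across the product:
  M: −(0) + (0) + (0) + 2·(-1) + 2·(0) = -2
  L: −(3) + (1) + (1) + 2·(-2) + 2·(2) = -1
  T: −(-1) + (-2) + (0) + 2·(0) + 2·(0) = -1
  Θ: −(0) + (0) + (0) + 2·(-2) + 2·(0) = -4
So the dimensions are [M⁻² L⁻¹ T⁻¹ Θ⁻⁴].

M: -2, L: -1, T: -1, Θ: -4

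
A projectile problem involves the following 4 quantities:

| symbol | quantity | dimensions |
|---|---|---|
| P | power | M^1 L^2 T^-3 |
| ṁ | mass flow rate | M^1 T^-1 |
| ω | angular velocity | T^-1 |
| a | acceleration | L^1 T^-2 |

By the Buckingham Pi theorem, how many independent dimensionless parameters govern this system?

There are 4 variables and 3 base dimensions (M, L, T).
The dimension matrix has rank 3.
Independent dimensionless groups: 4 − 3 = 1.

1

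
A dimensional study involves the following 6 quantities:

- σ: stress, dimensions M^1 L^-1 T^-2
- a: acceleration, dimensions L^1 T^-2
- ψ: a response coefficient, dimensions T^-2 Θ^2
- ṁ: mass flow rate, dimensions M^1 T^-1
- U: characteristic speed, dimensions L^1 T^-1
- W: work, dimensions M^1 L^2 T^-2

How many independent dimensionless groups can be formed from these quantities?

2

There are 6 variables and 4 base dimensions (M, L, T, Θ).
The dimension matrix has rank 4.
Independent dimensionless groups: 6 − 4 = 2.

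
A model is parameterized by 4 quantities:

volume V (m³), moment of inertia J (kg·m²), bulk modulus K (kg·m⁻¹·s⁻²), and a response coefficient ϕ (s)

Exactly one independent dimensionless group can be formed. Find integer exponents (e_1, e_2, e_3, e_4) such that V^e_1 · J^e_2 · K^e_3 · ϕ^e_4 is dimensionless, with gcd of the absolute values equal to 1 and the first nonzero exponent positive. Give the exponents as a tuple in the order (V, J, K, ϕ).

M: e_1·(0) + e_2·(1) + e_3·(1) + e_4·(0) = 0
L: e_1·(3) + e_2·(2) + e_3·(-1) + e_4·(0) = 0
T: e_1·(0) + e_2·(0) + e_3·(-2) + e_4·(1) = 0
Solving this homogeneous linear system for the smallest-integer solution (first nonzero entry positive) gives (1, -1, 1, 2).

(1, -1, 1, 2)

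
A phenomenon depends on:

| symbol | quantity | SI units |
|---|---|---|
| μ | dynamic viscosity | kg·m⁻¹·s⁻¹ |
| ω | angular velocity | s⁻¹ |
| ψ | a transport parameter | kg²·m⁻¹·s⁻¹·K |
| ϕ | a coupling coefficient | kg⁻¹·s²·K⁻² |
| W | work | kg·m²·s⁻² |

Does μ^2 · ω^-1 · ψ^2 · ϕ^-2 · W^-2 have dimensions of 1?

no

Sum the exponent of each base dimension across the product:
  M: 2·[μ]_M − [ω]_M + 2·[ψ]_M − 2·[ϕ]_M − 2·[W]_M = 2·(1) − (0) + 2·(2) − 2·(-1) − 2·(1) = 6
  L: 2·[μ]_L − [ω]_L + 2·[ψ]_L − 2·[ϕ]_L − 2·[W]_L = 2·(-1) − (0) + 2·(-1) − 2·(0) − 2·(2) = -8
  T: 2·[μ]_T − [ω]_T + 2·[ψ]_T − 2·[ϕ]_T − 2·[W]_T = 2·(-1) − (-1) + 2·(-1) − 2·(2) − 2·(-2) = -3
  Θ: 2·[μ]_Θ − [ω]_Θ + 2·[ψ]_Θ − 2·[ϕ]_Θ − 2·[W]_Θ = 2·(0) − (0) + 2·(1) − 2·(-2) − 2·(0) = 6
Net dimensions [M⁶ L⁻⁸ T⁻³ Θ⁶] ≠ [1] — not dimensionless.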